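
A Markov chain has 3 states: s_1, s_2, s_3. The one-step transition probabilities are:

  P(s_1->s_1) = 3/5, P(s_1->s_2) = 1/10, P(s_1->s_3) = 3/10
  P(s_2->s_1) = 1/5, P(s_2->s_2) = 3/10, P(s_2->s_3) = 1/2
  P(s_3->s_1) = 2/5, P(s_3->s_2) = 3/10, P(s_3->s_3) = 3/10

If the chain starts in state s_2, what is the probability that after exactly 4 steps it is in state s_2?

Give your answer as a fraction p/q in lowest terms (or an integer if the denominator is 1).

Computing P^4 by repeated multiplication:
P^1 =
  s_1: [3/5, 1/10, 3/10]
  s_2: [1/5, 3/10, 1/2]
  s_3: [2/5, 3/10, 3/10]
P^2 =
  s_1: [1/2, 9/50, 8/25]
  s_2: [19/50, 13/50, 9/25]
  s_3: [21/50, 11/50, 9/25]
P^3 =
  s_1: [58/125, 1/5, 42/125]
  s_2: [53/125, 28/125, 44/125]
  s_3: [11/25, 27/125, 43/125]
P^4 =
  s_1: [283/625, 259/1250, 17/50]
  s_2: [11/25, 269/1250, 431/1250]
  s_3: [278/625, 53/250, 429/1250]

(P^4)[s_2 -> s_2] = 269/1250

Answer: 269/1250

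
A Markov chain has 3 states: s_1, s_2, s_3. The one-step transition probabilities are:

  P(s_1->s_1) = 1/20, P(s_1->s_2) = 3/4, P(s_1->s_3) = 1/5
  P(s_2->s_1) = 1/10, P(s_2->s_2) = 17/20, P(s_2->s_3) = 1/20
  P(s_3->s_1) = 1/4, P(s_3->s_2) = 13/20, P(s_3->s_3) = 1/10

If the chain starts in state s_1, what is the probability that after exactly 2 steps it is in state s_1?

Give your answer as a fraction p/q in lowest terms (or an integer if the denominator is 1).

Answer: 51/400

Derivation:
Computing P^2 by repeated multiplication:
P^1 =
  s_1: [1/20, 3/4, 1/5]
  s_2: [1/10, 17/20, 1/20]
  s_3: [1/4, 13/20, 1/10]
P^2 =
  s_1: [51/400, 161/200, 27/400]
  s_2: [41/400, 83/100, 27/400]
  s_3: [41/400, 161/200, 37/400]

(P^2)[s_1 -> s_1] = 51/400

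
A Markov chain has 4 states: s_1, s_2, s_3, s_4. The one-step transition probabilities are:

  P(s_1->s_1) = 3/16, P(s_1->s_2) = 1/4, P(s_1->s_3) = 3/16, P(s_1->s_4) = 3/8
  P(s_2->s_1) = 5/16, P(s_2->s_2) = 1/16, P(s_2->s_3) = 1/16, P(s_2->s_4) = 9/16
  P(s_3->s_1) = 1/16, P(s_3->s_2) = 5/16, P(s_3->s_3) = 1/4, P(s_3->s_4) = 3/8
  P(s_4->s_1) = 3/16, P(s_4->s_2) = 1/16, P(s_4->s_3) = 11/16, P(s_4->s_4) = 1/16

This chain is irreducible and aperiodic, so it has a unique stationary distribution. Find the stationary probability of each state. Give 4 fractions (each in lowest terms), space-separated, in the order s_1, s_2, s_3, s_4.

The stationary distribution satisfies pi = pi * P, i.e.:
  pi_s_1 = 3/16*pi_s_1 + 5/16*pi_s_2 + 1/16*pi_s_3 + 3/16*pi_s_4
  pi_s_2 = 1/4*pi_s_1 + 1/16*pi_s_2 + 5/16*pi_s_3 + 1/16*pi_s_4
  pi_s_3 = 3/16*pi_s_1 + 1/16*pi_s_2 + 1/4*pi_s_3 + 11/16*pi_s_4
  pi_s_4 = 3/8*pi_s_1 + 9/16*pi_s_2 + 3/8*pi_s_3 + 1/16*pi_s_4
with normalization: pi_s_1 + pi_s_2 + pi_s_3 + pi_s_4 = 1.

Using the first 3 balance equations plus normalization, the linear system A*pi = b is:
  [-13/16, 5/16, 1/16, 3/16] . pi = 0
  [1/4, -15/16, 5/16, 1/16] . pi = 0
  [3/16, 1/16, -3/4, 11/16] . pi = 0
  [1, 1, 1, 1] . pi = 1

Solving yields:
  pi_s_1 = 57/341
  pi_s_2 = 367/2046
  pi_s_3 = 350/1023
  pi_s_4 = 637/2046

Verification (pi * P):
  57/341*3/16 + 367/2046*5/16 + 350/1023*1/16 + 637/2046*3/16 = 57/341 = pi_s_1  (ok)
  57/341*1/4 + 367/2046*1/16 + 350/1023*5/16 + 637/2046*1/16 = 367/2046 = pi_s_2  (ok)
  57/341*3/16 + 367/2046*1/16 + 350/1023*1/4 + 637/2046*11/16 = 350/1023 = pi_s_3  (ok)
  57/341*3/8 + 367/2046*9/16 + 350/1023*3/8 + 637/2046*1/16 = 637/2046 = pi_s_4  (ok)

Answer: 57/341 367/2046 350/1023 637/2046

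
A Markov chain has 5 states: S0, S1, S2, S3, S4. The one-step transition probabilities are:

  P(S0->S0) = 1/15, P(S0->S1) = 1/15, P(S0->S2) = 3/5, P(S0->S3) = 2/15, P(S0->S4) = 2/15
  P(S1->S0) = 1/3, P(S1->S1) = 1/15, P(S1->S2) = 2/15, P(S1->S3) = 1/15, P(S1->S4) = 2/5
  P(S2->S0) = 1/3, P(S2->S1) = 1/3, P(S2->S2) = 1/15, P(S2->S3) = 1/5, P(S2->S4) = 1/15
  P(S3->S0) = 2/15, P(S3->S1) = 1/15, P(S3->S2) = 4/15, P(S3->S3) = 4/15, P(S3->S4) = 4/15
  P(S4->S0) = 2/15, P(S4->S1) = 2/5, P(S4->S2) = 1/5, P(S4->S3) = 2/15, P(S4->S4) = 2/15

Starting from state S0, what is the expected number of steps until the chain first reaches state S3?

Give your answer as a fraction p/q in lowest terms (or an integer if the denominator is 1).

Answer: 12765/1777

Derivation:
Let h_i = expected steps to first reach S3 from state i.
Boundary: h_S3 = 0.
First-step equations for the other states:
  h_S0 = 1 + 1/15*h_S0 + 1/15*h_S1 + 3/5*h_S2 + 2/15*h_S3 + 2/15*h_S4
  h_S1 = 1 + 1/3*h_S0 + 1/15*h_S1 + 2/15*h_S2 + 1/15*h_S3 + 2/5*h_S4
  h_S2 = 1 + 1/3*h_S0 + 1/3*h_S1 + 1/15*h_S2 + 1/5*h_S3 + 1/15*h_S4
  h_S4 = 1 + 2/15*h_S0 + 2/5*h_S1 + 1/5*h_S2 + 2/15*h_S3 + 2/15*h_S4

Substituting h_S3 = 0 and rearranging gives the linear system (I - Q) h = 1:
  [14/15, -1/15, -3/5, -2/15] . (h_S0, h_S1, h_S2, h_S4) = 1
  [-1/3, 14/15, -2/15, -2/5] . (h_S0, h_S1, h_S2, h_S4) = 1
  [-1/3, -1/3, 14/15, -1/15] . (h_S0, h_S1, h_S2, h_S4) = 1
  [-2/15, -2/5, -1/5, 13/15] . (h_S0, h_S1, h_S2, h_S4) = 1

Solving yields:
  h_S0 = 12765/1777
  h_S1 = 13935/1777
  h_S2 = 12390/1777
  h_S4 = 13305/1777

Starting state is S0, so the expected hitting time is h_S0 = 12765/1777.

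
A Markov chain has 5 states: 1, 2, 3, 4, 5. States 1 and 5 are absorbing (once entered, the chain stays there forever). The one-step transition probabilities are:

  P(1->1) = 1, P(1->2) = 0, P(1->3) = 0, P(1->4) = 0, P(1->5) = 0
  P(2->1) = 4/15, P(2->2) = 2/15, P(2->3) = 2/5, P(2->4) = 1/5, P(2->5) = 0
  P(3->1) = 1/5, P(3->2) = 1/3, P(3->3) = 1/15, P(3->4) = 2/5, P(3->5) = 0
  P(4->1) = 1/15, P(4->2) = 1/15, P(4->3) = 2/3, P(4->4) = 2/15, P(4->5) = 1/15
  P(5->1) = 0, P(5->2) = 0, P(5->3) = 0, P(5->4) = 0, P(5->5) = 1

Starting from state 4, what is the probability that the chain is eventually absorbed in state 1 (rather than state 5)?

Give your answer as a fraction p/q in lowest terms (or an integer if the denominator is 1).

Answer: 102/121

Derivation:
Let a_i = P(absorbed in 1 | start in state i).
Boundary conditions: a_1 = 1, a_5 = 0.
For each transient state i, a_i = sum_j P(i->j) * a_j:
  a_2 = 4/15*a_1 + 2/15*a_2 + 2/5*a_3 + 1/5*a_4 + 0*a_5
  a_3 = 1/5*a_1 + 1/3*a_2 + 1/15*a_3 + 2/5*a_4 + 0*a_5
  a_4 = 1/15*a_1 + 1/15*a_2 + 2/3*a_3 + 2/15*a_4 + 1/15*a_5

Substituting a_1 = 1 and a_5 = 0, rearrange to (I - Q) a = r where r[i] = P(i -> 1):
  [13/15, -2/5, -1/5] . (a_2, a_3, a_4) = 4/15
  [-1/3, 14/15, -2/5] . (a_2, a_3, a_4) = 1/5
  [-1/15, -2/3, 13/15] . (a_2, a_3, a_4) = 1/15

Solving yields:
  a_2 = 445/484
  a_3 = 875/968
  a_4 = 102/121

Starting state is 4, so the absorption probability is a_4 = 102/121.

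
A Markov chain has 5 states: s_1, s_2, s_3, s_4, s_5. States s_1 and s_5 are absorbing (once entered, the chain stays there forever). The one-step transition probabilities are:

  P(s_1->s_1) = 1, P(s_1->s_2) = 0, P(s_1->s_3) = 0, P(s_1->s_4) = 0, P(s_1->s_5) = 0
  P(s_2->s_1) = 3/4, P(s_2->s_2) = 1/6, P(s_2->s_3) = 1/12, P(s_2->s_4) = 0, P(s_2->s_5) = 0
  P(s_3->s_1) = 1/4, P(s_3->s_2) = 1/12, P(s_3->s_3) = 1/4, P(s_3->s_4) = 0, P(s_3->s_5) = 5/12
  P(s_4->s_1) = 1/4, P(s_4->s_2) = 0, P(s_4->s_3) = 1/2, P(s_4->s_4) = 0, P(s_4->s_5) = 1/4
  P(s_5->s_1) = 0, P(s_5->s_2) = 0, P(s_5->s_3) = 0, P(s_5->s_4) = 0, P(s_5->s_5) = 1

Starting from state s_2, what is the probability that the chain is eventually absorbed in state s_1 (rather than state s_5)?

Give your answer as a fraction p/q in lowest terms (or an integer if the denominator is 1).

Let a_i = P(absorbed in s_1 | start in state i).
Boundary conditions: a_s_1 = 1, a_s_5 = 0.
For each transient state i, a_i = sum_j P(i->j) * a_j:
  a_s_2 = 3/4*a_s_1 + 1/6*a_s_2 + 1/12*a_s_3 + 0*a_s_4 + 0*a_s_5
  a_s_3 = 1/4*a_s_1 + 1/12*a_s_2 + 1/4*a_s_3 + 0*a_s_4 + 5/12*a_s_5
  a_s_4 = 1/4*a_s_1 + 0*a_s_2 + 1/2*a_s_3 + 0*a_s_4 + 1/4*a_s_5

Substituting a_s_1 = 1 and a_s_5 = 0, rearrange to (I - Q) a = r where r[i] = P(i -> s_1):
  [5/6, -1/12, 0] . (a_s_2, a_s_3, a_s_4) = 3/4
  [-1/12, 3/4, 0] . (a_s_2, a_s_3, a_s_4) = 1/4
  [0, -1/2, 1] . (a_s_2, a_s_3, a_s_4) = 1/4

Solving yields:
  a_s_2 = 84/89
  a_s_3 = 39/89
  a_s_4 = 167/356

Starting state is s_2, so the absorption probability is a_s_2 = 84/89.

Answer: 84/89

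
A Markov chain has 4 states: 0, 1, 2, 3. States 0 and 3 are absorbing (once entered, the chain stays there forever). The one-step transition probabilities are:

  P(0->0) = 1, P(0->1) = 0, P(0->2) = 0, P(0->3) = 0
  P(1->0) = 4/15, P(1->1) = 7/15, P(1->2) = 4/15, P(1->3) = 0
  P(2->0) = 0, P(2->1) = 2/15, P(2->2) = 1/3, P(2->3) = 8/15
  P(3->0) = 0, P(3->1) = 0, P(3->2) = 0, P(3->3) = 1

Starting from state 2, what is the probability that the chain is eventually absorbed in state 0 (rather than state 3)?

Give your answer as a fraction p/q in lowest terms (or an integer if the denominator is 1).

Let a_i = P(absorbed in 0 | start in state i).
Boundary conditions: a_0 = 1, a_3 = 0.
For each transient state i, a_i = sum_j P(i->j) * a_j:
  a_1 = 4/15*a_0 + 7/15*a_1 + 4/15*a_2 + 0*a_3
  a_2 = 0*a_0 + 2/15*a_1 + 1/3*a_2 + 8/15*a_3

Substituting a_0 = 1 and a_3 = 0, rearrange to (I - Q) a = r where r[i] = P(i -> 0):
  [8/15, -4/15] . (a_1, a_2) = 4/15
  [-2/15, 2/3] . (a_1, a_2) = 0

Solving yields:
  a_1 = 5/9
  a_2 = 1/9

Starting state is 2, so the absorption probability is a_2 = 1/9.

Answer: 1/9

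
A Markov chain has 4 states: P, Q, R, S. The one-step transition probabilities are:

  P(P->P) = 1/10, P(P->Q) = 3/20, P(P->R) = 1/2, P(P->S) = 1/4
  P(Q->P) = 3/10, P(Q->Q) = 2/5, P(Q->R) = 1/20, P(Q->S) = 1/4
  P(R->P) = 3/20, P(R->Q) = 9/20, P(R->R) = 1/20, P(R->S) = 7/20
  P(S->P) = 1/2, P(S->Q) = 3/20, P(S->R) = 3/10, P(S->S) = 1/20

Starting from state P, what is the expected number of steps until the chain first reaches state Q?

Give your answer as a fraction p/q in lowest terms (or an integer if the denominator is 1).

Let h_i = expected steps to first reach Q from state i.
Boundary: h_Q = 0.
First-step equations for the other states:
  h_P = 1 + 1/10*h_P + 3/20*h_Q + 1/2*h_R + 1/4*h_S
  h_R = 1 + 3/20*h_P + 9/20*h_Q + 1/20*h_R + 7/20*h_S
  h_S = 1 + 1/2*h_P + 3/20*h_Q + 3/10*h_R + 1/20*h_S

Substituting h_Q = 0 and rearranging gives the linear system (I - Q) h = 1:
  [9/10, -1/2, -1/4] . (h_P, h_R, h_S) = 1
  [-3/20, 19/20, -7/20] . (h_P, h_R, h_S) = 1
  [-1/2, -3/10, 19/20] . (h_P, h_R, h_S) = 1

Solving yields:
  h_P = 160/39
  h_R = 1400/429
  h_S = 140/33

Starting state is P, so the expected hitting time is h_P = 160/39.

Answer: 160/39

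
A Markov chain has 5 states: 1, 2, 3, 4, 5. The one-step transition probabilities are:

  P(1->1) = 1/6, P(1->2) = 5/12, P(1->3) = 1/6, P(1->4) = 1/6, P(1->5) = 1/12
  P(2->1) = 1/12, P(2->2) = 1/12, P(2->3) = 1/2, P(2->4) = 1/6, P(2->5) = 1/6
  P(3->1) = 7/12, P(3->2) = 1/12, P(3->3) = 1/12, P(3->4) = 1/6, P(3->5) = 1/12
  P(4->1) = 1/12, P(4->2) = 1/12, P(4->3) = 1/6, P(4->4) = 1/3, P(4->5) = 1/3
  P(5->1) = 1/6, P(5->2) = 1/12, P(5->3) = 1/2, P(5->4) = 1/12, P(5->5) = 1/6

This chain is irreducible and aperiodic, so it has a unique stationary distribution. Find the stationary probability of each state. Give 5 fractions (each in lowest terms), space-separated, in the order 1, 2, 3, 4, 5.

The stationary distribution satisfies pi = pi * P, i.e.:
  pi_1 = 1/6*pi_1 + 1/12*pi_2 + 7/12*pi_3 + 1/12*pi_4 + 1/6*pi_5
  pi_2 = 5/12*pi_1 + 1/12*pi_2 + 1/12*pi_3 + 1/12*pi_4 + 1/12*pi_5
  pi_3 = 1/6*pi_1 + 1/2*pi_2 + 1/12*pi_3 + 1/6*pi_4 + 1/2*pi_5
  pi_4 = 1/6*pi_1 + 1/6*pi_2 + 1/6*pi_3 + 1/3*pi_4 + 1/12*pi_5
  pi_5 = 1/12*pi_1 + 1/6*pi_2 + 1/12*pi_3 + 1/3*pi_4 + 1/6*pi_5
with normalization: pi_1 + pi_2 + pi_3 + pi_4 + pi_5 = 1.

Using the first 4 balance equations plus normalization, the linear system A*pi = b is:
  [-5/6, 1/12, 7/12, 1/12, 1/6] . pi = 0
  [5/12, -11/12, 1/12, 1/12, 1/12] . pi = 0
  [1/6, 1/2, -11/12, 1/6, 1/2] . pi = 0
  [1/6, 1/6, 1/6, -2/3, 1/12] . pi = 0
  [1, 1, 1, 1, 1] . pi = 1

Solving yields:
  pi_1 = 3149/12970
  pi_2 = 4261/25940
  pi_3 = 1637/6485
  pi_4 = 4783/25940
  pi_5 = 405/2594

Verification (pi * P):
  3149/12970*1/6 + 4261/25940*1/12 + 1637/6485*7/12 + 4783/25940*1/12 + 405/2594*1/6 = 3149/12970 = pi_1  (ok)
  3149/12970*5/12 + 4261/25940*1/12 + 1637/6485*1/12 + 4783/25940*1/12 + 405/2594*1/12 = 4261/25940 = pi_2  (ok)
  3149/12970*1/6 + 4261/25940*1/2 + 1637/6485*1/12 + 4783/25940*1/6 + 405/2594*1/2 = 1637/6485 = pi_3  (ok)
  3149/12970*1/6 + 4261/25940*1/6 + 1637/6485*1/6 + 4783/25940*1/3 + 405/2594*1/12 = 4783/25940 = pi_4  (ok)
  3149/12970*1/12 + 4261/25940*1/6 + 1637/6485*1/12 + 4783/25940*1/3 + 405/2594*1/6 = 405/2594 = pi_5  (ok)

Answer: 3149/12970 4261/25940 1637/6485 4783/25940 405/2594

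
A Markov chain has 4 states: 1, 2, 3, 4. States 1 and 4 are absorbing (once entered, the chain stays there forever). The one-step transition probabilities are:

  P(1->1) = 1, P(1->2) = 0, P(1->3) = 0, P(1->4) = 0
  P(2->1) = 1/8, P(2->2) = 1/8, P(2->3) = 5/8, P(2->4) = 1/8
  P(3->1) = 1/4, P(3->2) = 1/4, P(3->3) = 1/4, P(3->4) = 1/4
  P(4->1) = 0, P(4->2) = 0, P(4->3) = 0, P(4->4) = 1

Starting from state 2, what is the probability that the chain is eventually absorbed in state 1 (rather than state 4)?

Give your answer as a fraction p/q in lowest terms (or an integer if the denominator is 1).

Let a_i = P(absorbed in 1 | start in state i).
Boundary conditions: a_1 = 1, a_4 = 0.
For each transient state i, a_i = sum_j P(i->j) * a_j:
  a_2 = 1/8*a_1 + 1/8*a_2 + 5/8*a_3 + 1/8*a_4
  a_3 = 1/4*a_1 + 1/4*a_2 + 1/4*a_3 + 1/4*a_4

Substituting a_1 = 1 and a_4 = 0, rearrange to (I - Q) a = r where r[i] = P(i -> 1):
  [7/8, -5/8] . (a_2, a_3) = 1/8
  [-1/4, 3/4] . (a_2, a_3) = 1/4

Solving yields:
  a_2 = 1/2
  a_3 = 1/2

Starting state is 2, so the absorption probability is a_2 = 1/2.

Answer: 1/2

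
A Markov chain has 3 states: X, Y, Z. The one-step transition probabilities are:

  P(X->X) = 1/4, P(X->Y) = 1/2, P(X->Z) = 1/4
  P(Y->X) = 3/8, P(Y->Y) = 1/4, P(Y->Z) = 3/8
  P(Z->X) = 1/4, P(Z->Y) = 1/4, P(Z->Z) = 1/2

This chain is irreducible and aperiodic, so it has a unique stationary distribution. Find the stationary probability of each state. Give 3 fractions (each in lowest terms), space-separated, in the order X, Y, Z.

The stationary distribution satisfies pi = pi * P, i.e.:
  pi_X = 1/4*pi_X + 3/8*pi_Y + 1/4*pi_Z
  pi_Y = 1/2*pi_X + 1/4*pi_Y + 1/4*pi_Z
  pi_Z = 1/4*pi_X + 3/8*pi_Y + 1/2*pi_Z
with normalization: pi_X + pi_Y + pi_Z = 1.

Using the first 2 balance equations plus normalization, the linear system A*pi = b is:
  [-3/4, 3/8, 1/4] . pi = 0
  [1/2, -3/4, 1/4] . pi = 0
  [1, 1, 1] . pi = 1

Solving yields:
  pi_X = 9/31
  pi_Y = 10/31
  pi_Z = 12/31

Verification (pi * P):
  9/31*1/4 + 10/31*3/8 + 12/31*1/4 = 9/31 = pi_X  (ok)
  9/31*1/2 + 10/31*1/4 + 12/31*1/4 = 10/31 = pi_Y  (ok)
  9/31*1/4 + 10/31*3/8 + 12/31*1/2 = 12/31 = pi_Z  (ok)

Answer: 9/31 10/31 12/31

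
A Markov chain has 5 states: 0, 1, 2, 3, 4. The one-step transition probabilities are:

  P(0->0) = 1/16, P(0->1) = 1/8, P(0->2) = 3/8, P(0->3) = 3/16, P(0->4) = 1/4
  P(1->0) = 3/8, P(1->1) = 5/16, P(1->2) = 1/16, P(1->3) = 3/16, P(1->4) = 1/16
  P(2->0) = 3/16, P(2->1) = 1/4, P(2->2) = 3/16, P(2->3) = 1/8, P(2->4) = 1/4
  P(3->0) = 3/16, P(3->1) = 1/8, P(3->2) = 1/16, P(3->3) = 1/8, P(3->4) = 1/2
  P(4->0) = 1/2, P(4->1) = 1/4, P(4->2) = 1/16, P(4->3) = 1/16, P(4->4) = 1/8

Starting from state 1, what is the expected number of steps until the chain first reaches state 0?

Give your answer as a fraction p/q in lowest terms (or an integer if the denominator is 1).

Answer: 30128/10599

Derivation:
Let h_i = expected steps to first reach 0 from state i.
Boundary: h_0 = 0.
First-step equations for the other states:
  h_1 = 1 + 3/8*h_0 + 5/16*h_1 + 1/16*h_2 + 3/16*h_3 + 1/16*h_4
  h_2 = 1 + 3/16*h_0 + 1/4*h_1 + 3/16*h_2 + 1/8*h_3 + 1/4*h_4
  h_3 = 1 + 3/16*h_0 + 1/8*h_1 + 1/16*h_2 + 1/8*h_3 + 1/2*h_4
  h_4 = 1 + 1/2*h_0 + 1/4*h_1 + 1/16*h_2 + 1/16*h_3 + 1/8*h_4

Substituting h_0 = 0 and rearranging gives the linear system (I - Q) h = 1:
  [11/16, -1/16, -3/16, -1/16] . (h_1, h_2, h_3, h_4) = 1
  [-1/4, 13/16, -1/8, -1/4] . (h_1, h_2, h_3, h_4) = 1
  [-1/8, -1/16, 7/8, -1/2] . (h_1, h_2, h_3, h_4) = 1
  [-1/4, -1/16, -1/16, 7/8] . (h_1, h_2, h_3, h_4) = 1

Solving yields:
  h_1 = 30128/10599
  h_2 = 11792/3533
  h_3 = 11200/3533
  h_4 = 25648/10599

Starting state is 1, so the expected hitting time is h_1 = 30128/10599.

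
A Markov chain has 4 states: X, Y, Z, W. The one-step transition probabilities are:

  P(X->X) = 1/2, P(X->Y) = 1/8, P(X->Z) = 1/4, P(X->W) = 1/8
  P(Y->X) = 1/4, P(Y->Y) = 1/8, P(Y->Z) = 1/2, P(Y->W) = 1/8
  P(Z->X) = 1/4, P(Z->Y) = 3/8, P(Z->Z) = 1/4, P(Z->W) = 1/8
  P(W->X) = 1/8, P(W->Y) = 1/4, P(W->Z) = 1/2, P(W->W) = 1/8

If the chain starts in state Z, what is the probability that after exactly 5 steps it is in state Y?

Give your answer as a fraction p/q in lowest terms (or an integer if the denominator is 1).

Computing P^5 by repeated multiplication:
P^1 =
  X: [1/2, 1/8, 1/4, 1/8]
  Y: [1/4, 1/8, 1/2, 1/8]
  Z: [1/4, 3/8, 1/4, 1/8]
  W: [1/8, 1/4, 1/2, 1/8]
P^2 =
  X: [23/64, 13/64, 5/16, 1/8]
  Y: [19/64, 17/64, 5/16, 1/8]
  Z: [19/64, 13/64, 3/8, 1/8]
  W: [17/64, 17/64, 11/32, 1/8]
P^3 =
  X: [83/256, 7/32, 85/256, 1/8]
  Y: [79/256, 7/32, 89/256, 1/8]
  Z: [79/256, 15/64, 85/256, 1/8]
  W: [77/256, 29/128, 89/256, 1/8]
P^4 =
  X: [323/1024, 229/1024, 43/128, 1/8]
  Y: [319/1024, 233/1024, 43/128, 1/8]
  Z: [319/1024, 229/1024, 87/256, 1/8]
  W: [317/1024, 233/1024, 173/512, 1/8]
P^5 =
  X: [1283/4096, 115/512, 1381/4096, 1/8]
  Y: [1279/4096, 115/512, 1385/4096, 1/8]
  Z: [1279/4096, 231/1024, 1381/4096, 1/8]
  W: [1277/4096, 461/2048, 1385/4096, 1/8]

(P^5)[Z -> Y] = 231/1024

Answer: 231/1024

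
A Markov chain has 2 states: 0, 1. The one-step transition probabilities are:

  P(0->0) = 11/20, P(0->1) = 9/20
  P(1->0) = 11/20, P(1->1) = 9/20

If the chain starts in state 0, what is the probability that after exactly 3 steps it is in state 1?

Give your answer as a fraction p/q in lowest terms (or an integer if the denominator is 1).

Computing P^3 by repeated multiplication:
P^1 =
  0: [11/20, 9/20]
  1: [11/20, 9/20]
P^2 =
  0: [11/20, 9/20]
  1: [11/20, 9/20]
P^3 =
  0: [11/20, 9/20]
  1: [11/20, 9/20]

(P^3)[0 -> 1] = 9/20

Answer: 9/20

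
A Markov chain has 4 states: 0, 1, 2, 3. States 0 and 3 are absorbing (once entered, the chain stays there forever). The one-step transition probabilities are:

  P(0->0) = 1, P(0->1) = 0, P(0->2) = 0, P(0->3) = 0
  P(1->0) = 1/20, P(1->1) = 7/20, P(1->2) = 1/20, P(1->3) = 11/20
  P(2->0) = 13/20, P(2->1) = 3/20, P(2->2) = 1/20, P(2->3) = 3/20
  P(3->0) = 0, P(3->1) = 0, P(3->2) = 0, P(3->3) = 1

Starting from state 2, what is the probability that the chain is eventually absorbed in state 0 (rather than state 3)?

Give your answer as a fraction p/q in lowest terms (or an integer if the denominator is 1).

Let a_i = P(absorbed in 0 | start in state i).
Boundary conditions: a_0 = 1, a_3 = 0.
For each transient state i, a_i = sum_j P(i->j) * a_j:
  a_1 = 1/20*a_0 + 7/20*a_1 + 1/20*a_2 + 11/20*a_3
  a_2 = 13/20*a_0 + 3/20*a_1 + 1/20*a_2 + 3/20*a_3

Substituting a_0 = 1 and a_3 = 0, rearrange to (I - Q) a = r where r[i] = P(i -> 0):
  [13/20, -1/20] . (a_1, a_2) = 1/20
  [-3/20, 19/20] . (a_1, a_2) = 13/20

Solving yields:
  a_1 = 8/61
  a_2 = 43/61

Starting state is 2, so the absorption probability is a_2 = 43/61.

Answer: 43/61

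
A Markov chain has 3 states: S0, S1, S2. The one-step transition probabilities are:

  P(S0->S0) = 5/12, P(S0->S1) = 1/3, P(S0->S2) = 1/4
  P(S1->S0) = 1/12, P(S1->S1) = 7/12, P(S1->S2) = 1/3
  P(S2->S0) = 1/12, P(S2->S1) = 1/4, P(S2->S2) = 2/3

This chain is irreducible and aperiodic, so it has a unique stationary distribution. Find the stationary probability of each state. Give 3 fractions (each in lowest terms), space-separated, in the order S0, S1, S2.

Answer: 1/8 25/64 31/64

Derivation:
The stationary distribution satisfies pi = pi * P, i.e.:
  pi_S0 = 5/12*pi_S0 + 1/12*pi_S1 + 1/12*pi_S2
  pi_S1 = 1/3*pi_S0 + 7/12*pi_S1 + 1/4*pi_S2
  pi_S2 = 1/4*pi_S0 + 1/3*pi_S1 + 2/3*pi_S2
with normalization: pi_S0 + pi_S1 + pi_S2 = 1.

Using the first 2 balance equations plus normalization, the linear system A*pi = b is:
  [-7/12, 1/12, 1/12] . pi = 0
  [1/3, -5/12, 1/4] . pi = 0
  [1, 1, 1] . pi = 1

Solving yields:
  pi_S0 = 1/8
  pi_S1 = 25/64
  pi_S2 = 31/64

Verification (pi * P):
  1/8*5/12 + 25/64*1/12 + 31/64*1/12 = 1/8 = pi_S0  (ok)
  1/8*1/3 + 25/64*7/12 + 31/64*1/4 = 25/64 = pi_S1  (ok)
  1/8*1/4 + 25/64*1/3 + 31/64*2/3 = 31/64 = pi_S2  (ok)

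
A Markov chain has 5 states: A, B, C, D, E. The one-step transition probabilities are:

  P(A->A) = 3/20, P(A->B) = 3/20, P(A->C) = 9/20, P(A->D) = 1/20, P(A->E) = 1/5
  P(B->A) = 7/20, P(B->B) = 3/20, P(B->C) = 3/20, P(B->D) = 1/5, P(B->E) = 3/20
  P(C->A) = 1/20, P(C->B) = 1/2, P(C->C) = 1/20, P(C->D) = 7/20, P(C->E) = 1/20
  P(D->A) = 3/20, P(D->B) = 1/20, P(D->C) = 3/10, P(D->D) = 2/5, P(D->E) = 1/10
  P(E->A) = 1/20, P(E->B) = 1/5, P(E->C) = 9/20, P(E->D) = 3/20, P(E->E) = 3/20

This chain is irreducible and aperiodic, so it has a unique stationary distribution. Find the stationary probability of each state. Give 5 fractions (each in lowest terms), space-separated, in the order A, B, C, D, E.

Answer: 13891/88714 9607/44357 43863/177428 11510/44357 21315/177428

Derivation:
The stationary distribution satisfies pi = pi * P, i.e.:
  pi_A = 3/20*pi_A + 7/20*pi_B + 1/20*pi_C + 3/20*pi_D + 1/20*pi_E
  pi_B = 3/20*pi_A + 3/20*pi_B + 1/2*pi_C + 1/20*pi_D + 1/5*pi_E
  pi_C = 9/20*pi_A + 3/20*pi_B + 1/20*pi_C + 3/10*pi_D + 9/20*pi_E
  pi_D = 1/20*pi_A + 1/5*pi_B + 7/20*pi_C + 2/5*pi_D + 3/20*pi_E
  pi_E = 1/5*pi_A + 3/20*pi_B + 1/20*pi_C + 1/10*pi_D + 3/20*pi_E
with normalization: pi_A + pi_B + pi_C + pi_D + pi_E = 1.

Using the first 4 balance equations plus normalization, the linear system A*pi = b is:
  [-17/20, 7/20, 1/20, 3/20, 1/20] . pi = 0
  [3/20, -17/20, 1/2, 1/20, 1/5] . pi = 0
  [9/20, 3/20, -19/20, 3/10, 9/20] . pi = 0
  [1/20, 1/5, 7/20, -3/5, 3/20] . pi = 0
  [1, 1, 1, 1, 1] . pi = 1

Solving yields:
  pi_A = 13891/88714
  pi_B = 9607/44357
  pi_C = 43863/177428
  pi_D = 11510/44357
  pi_E = 21315/177428

Verification (pi * P):
  13891/88714*3/20 + 9607/44357*7/20 + 43863/177428*1/20 + 11510/44357*3/20 + 21315/177428*1/20 = 13891/88714 = pi_A  (ok)
  13891/88714*3/20 + 9607/44357*3/20 + 43863/177428*1/2 + 11510/44357*1/20 + 21315/177428*1/5 = 9607/44357 = pi_B  (ok)
  13891/88714*9/20 + 9607/44357*3/20 + 43863/177428*1/20 + 11510/44357*3/10 + 21315/177428*9/20 = 43863/177428 = pi_C  (ok)
  13891/88714*1/20 + 9607/44357*1/5 + 43863/177428*7/20 + 11510/44357*2/5 + 21315/177428*3/20 = 11510/44357 = pi_D  (ok)
  13891/88714*1/5 + 9607/44357*3/20 + 43863/177428*1/20 + 11510/44357*1/10 + 21315/177428*3/20 = 21315/177428 = pi_E  (ok)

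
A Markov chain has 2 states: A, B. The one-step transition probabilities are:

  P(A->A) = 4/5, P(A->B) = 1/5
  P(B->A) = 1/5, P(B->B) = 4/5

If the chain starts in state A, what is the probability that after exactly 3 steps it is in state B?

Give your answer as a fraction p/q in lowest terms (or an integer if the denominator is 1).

Answer: 49/125

Derivation:
Computing P^3 by repeated multiplication:
P^1 =
  A: [4/5, 1/5]
  B: [1/5, 4/5]
P^2 =
  A: [17/25, 8/25]
  B: [8/25, 17/25]
P^3 =
  A: [76/125, 49/125]
  B: [49/125, 76/125]

(P^3)[A -> B] = 49/125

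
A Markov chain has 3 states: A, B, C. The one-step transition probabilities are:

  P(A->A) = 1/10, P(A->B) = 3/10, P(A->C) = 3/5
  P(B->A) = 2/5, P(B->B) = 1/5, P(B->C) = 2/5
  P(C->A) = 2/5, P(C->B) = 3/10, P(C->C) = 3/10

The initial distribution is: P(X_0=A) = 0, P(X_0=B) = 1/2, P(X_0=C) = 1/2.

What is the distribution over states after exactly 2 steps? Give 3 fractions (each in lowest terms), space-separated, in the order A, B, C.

Propagating the distribution step by step (d_{t+1} = d_t * P):
d_0 = (A=0, B=1/2, C=1/2)
  d_1[A] = 0*1/10 + 1/2*2/5 + 1/2*2/5 = 2/5
  d_1[B] = 0*3/10 + 1/2*1/5 + 1/2*3/10 = 1/4
  d_1[C] = 0*3/5 + 1/2*2/5 + 1/2*3/10 = 7/20
d_1 = (A=2/5, B=1/4, C=7/20)
  d_2[A] = 2/5*1/10 + 1/4*2/5 + 7/20*2/5 = 7/25
  d_2[B] = 2/5*3/10 + 1/4*1/5 + 7/20*3/10 = 11/40
  d_2[C] = 2/5*3/5 + 1/4*2/5 + 7/20*3/10 = 89/200
d_2 = (A=7/25, B=11/40, C=89/200)

Answer: 7/25 11/40 89/200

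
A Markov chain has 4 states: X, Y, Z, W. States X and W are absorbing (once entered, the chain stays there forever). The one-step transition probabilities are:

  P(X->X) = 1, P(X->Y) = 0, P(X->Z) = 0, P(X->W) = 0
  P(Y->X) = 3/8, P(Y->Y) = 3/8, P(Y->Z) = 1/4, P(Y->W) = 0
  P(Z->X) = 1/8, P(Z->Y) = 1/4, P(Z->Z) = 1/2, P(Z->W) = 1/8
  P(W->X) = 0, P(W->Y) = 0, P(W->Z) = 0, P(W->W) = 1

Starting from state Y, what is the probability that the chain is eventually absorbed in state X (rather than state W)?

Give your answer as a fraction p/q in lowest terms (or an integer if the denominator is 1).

Answer: 7/8

Derivation:
Let a_i = P(absorbed in X | start in state i).
Boundary conditions: a_X = 1, a_W = 0.
For each transient state i, a_i = sum_j P(i->j) * a_j:
  a_Y = 3/8*a_X + 3/8*a_Y + 1/4*a_Z + 0*a_W
  a_Z = 1/8*a_X + 1/4*a_Y + 1/2*a_Z + 1/8*a_W

Substituting a_X = 1 and a_W = 0, rearrange to (I - Q) a = r where r[i] = P(i -> X):
  [5/8, -1/4] . (a_Y, a_Z) = 3/8
  [-1/4, 1/2] . (a_Y, a_Z) = 1/8

Solving yields:
  a_Y = 7/8
  a_Z = 11/16

Starting state is Y, so the absorption probability is a_Y = 7/8.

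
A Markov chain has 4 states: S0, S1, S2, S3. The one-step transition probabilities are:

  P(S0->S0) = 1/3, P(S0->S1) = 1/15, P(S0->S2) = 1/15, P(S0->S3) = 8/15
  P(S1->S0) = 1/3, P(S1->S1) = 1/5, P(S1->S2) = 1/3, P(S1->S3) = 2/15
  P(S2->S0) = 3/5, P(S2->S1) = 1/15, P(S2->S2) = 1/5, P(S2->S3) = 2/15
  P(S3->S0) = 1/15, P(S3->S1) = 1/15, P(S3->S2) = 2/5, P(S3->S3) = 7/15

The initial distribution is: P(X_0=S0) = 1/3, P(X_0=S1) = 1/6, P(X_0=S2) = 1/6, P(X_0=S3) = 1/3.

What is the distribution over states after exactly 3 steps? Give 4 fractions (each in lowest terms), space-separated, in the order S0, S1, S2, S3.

Propagating the distribution step by step (d_{t+1} = d_t * P):
d_0 = (S0=1/3, S1=1/6, S2=1/6, S3=1/3)
  d_1[S0] = 1/3*1/3 + 1/6*1/3 + 1/6*3/5 + 1/3*1/15 = 13/45
  d_1[S1] = 1/3*1/15 + 1/6*1/5 + 1/6*1/15 + 1/3*1/15 = 4/45
  d_1[S2] = 1/3*1/15 + 1/6*1/3 + 1/6*1/5 + 1/3*2/5 = 11/45
  d_1[S3] = 1/3*8/15 + 1/6*2/15 + 1/6*2/15 + 1/3*7/15 = 17/45
d_1 = (S0=13/45, S1=4/45, S2=11/45, S3=17/45)
  d_2[S0] = 13/45*1/3 + 4/45*1/3 + 11/45*3/5 + 17/45*1/15 = 67/225
  d_2[S1] = 13/45*1/15 + 4/45*1/5 + 11/45*1/15 + 17/45*1/15 = 53/675
  d_2[S2] = 13/45*1/15 + 4/45*1/3 + 11/45*1/5 + 17/45*2/5 = 56/225
  d_2[S3] = 13/45*8/15 + 4/45*2/15 + 11/45*2/15 + 17/45*7/15 = 253/675
d_2 = (S0=67/225, S1=53/675, S2=56/225, S3=253/675)
  d_3[S0] = 67/225*1/3 + 53/675*1/3 + 56/225*3/5 + 253/675*1/15 = 607/2025
  d_3[S1] = 67/225*1/15 + 53/675*1/5 + 56/225*1/15 + 253/675*1/15 = 781/10125
  d_3[S2] = 67/225*1/15 + 53/675*1/3 + 56/225*1/5 + 253/675*2/5 = 2488/10125
  d_3[S3] = 67/225*8/15 + 53/675*2/15 + 56/225*2/15 + 253/675*7/15 = 3821/10125
d_3 = (S0=607/2025, S1=781/10125, S2=2488/10125, S3=3821/10125)

Answer: 607/2025 781/10125 2488/10125 3821/10125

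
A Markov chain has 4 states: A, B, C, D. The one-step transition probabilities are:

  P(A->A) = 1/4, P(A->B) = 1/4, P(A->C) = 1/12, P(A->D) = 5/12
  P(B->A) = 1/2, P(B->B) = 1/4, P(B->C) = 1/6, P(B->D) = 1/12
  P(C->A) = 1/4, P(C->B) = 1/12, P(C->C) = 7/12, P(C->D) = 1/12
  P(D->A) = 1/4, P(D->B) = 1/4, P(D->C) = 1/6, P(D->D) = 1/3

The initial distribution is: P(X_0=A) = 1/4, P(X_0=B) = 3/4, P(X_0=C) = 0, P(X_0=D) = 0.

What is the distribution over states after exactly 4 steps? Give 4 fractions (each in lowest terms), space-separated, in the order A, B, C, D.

Answer: 2105/6912 4423/20736 4829/20736 1723/6912

Derivation:
Propagating the distribution step by step (d_{t+1} = d_t * P):
d_0 = (A=1/4, B=3/4, C=0, D=0)
  d_1[A] = 1/4*1/4 + 3/4*1/2 + 0*1/4 + 0*1/4 = 7/16
  d_1[B] = 1/4*1/4 + 3/4*1/4 + 0*1/12 + 0*1/4 = 1/4
  d_1[C] = 1/4*1/12 + 3/4*1/6 + 0*7/12 + 0*1/6 = 7/48
  d_1[D] = 1/4*5/12 + 3/4*1/12 + 0*1/12 + 0*1/3 = 1/6
d_1 = (A=7/16, B=1/4, C=7/48, D=1/6)
  d_2[A] = 7/16*1/4 + 1/4*1/2 + 7/48*1/4 + 1/6*1/4 = 5/16
  d_2[B] = 7/16*1/4 + 1/4*1/4 + 7/48*1/12 + 1/6*1/4 = 65/288
  d_2[C] = 7/16*1/12 + 1/4*1/6 + 7/48*7/12 + 1/6*1/6 = 55/288
  d_2[D] = 7/16*5/12 + 1/4*1/12 + 7/48*1/12 + 1/6*1/3 = 13/48
d_2 = (A=5/16, B=65/288, C=55/288, D=13/48)
  d_3[A] = 5/16*1/4 + 65/288*1/2 + 55/288*1/4 + 13/48*1/4 = 353/1152
  d_3[B] = 5/16*1/4 + 65/288*1/4 + 55/288*1/12 + 13/48*1/4 = 377/1728
  d_3[C] = 5/16*1/12 + 65/288*1/6 + 55/288*7/12 + 13/48*1/6 = 761/3456
  d_3[D] = 5/16*5/12 + 65/288*1/12 + 55/288*1/12 + 13/48*1/3 = 49/192
d_3 = (A=353/1152, B=377/1728, C=761/3456, D=49/192)
  d_4[A] = 353/1152*1/4 + 377/1728*1/2 + 761/3456*1/4 + 49/192*1/4 = 2105/6912
  d_4[B] = 353/1152*1/4 + 377/1728*1/4 + 761/3456*1/12 + 49/192*1/4 = 4423/20736
  d_4[C] = 353/1152*1/12 + 377/1728*1/6 + 761/3456*7/12 + 49/192*1/6 = 4829/20736
  d_4[D] = 353/1152*5/12 + 377/1728*1/12 + 761/3456*1/12 + 49/192*1/3 = 1723/6912
d_4 = (A=2105/6912, B=4423/20736, C=4829/20736, D=1723/6912)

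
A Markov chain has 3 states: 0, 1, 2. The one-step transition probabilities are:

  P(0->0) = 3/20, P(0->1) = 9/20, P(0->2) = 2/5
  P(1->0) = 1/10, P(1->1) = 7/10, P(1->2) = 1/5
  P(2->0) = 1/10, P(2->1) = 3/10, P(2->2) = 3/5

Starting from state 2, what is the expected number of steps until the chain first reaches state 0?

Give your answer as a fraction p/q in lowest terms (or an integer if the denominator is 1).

Let h_i = expected steps to first reach 0 from state i.
Boundary: h_0 = 0.
First-step equations for the other states:
  h_1 = 1 + 1/10*h_0 + 7/10*h_1 + 1/5*h_2
  h_2 = 1 + 1/10*h_0 + 3/10*h_1 + 3/5*h_2

Substituting h_0 = 0 and rearranging gives the linear system (I - Q) h = 1:
  [3/10, -1/5] . (h_1, h_2) = 1
  [-3/10, 2/5] . (h_1, h_2) = 1

Solving yields:
  h_1 = 10
  h_2 = 10

Starting state is 2, so the expected hitting time is h_2 = 10.

Answer: 10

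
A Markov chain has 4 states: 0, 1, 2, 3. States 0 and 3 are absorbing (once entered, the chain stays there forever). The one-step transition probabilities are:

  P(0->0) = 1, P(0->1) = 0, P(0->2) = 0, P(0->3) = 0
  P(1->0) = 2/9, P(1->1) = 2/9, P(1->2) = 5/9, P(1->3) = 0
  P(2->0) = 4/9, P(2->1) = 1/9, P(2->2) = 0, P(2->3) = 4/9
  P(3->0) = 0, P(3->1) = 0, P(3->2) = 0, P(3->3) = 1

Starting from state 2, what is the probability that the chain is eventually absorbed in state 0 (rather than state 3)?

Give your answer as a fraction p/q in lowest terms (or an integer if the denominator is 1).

Answer: 15/29

Derivation:
Let a_i = P(absorbed in 0 | start in state i).
Boundary conditions: a_0 = 1, a_3 = 0.
For each transient state i, a_i = sum_j P(i->j) * a_j:
  a_1 = 2/9*a_0 + 2/9*a_1 + 5/9*a_2 + 0*a_3
  a_2 = 4/9*a_0 + 1/9*a_1 + 0*a_2 + 4/9*a_3

Substituting a_0 = 1 and a_3 = 0, rearrange to (I - Q) a = r where r[i] = P(i -> 0):
  [7/9, -5/9] . (a_1, a_2) = 2/9
  [-1/9, 1] . (a_1, a_2) = 4/9

Solving yields:
  a_1 = 19/29
  a_2 = 15/29

Starting state is 2, so the absorption probability is a_2 = 15/29.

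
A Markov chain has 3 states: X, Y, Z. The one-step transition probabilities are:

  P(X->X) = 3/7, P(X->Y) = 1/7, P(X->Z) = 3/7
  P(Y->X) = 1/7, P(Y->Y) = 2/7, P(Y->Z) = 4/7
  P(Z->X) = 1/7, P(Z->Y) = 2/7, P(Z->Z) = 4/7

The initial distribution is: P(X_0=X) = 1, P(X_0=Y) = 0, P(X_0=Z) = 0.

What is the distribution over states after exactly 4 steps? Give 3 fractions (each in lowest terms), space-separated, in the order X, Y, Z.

Answer: 493/2401 611/2401 1297/2401

Derivation:
Propagating the distribution step by step (d_{t+1} = d_t * P):
d_0 = (X=1, Y=0, Z=0)
  d_1[X] = 1*3/7 + 0*1/7 + 0*1/7 = 3/7
  d_1[Y] = 1*1/7 + 0*2/7 + 0*2/7 = 1/7
  d_1[Z] = 1*3/7 + 0*4/7 + 0*4/7 = 3/7
d_1 = (X=3/7, Y=1/7, Z=3/7)
  d_2[X] = 3/7*3/7 + 1/7*1/7 + 3/7*1/7 = 13/49
  d_2[Y] = 3/7*1/7 + 1/7*2/7 + 3/7*2/7 = 11/49
  d_2[Z] = 3/7*3/7 + 1/7*4/7 + 3/7*4/7 = 25/49
d_2 = (X=13/49, Y=11/49, Z=25/49)
  d_3[X] = 13/49*3/7 + 11/49*1/7 + 25/49*1/7 = 75/343
  d_3[Y] = 13/49*1/7 + 11/49*2/7 + 25/49*2/7 = 85/343
  d_3[Z] = 13/49*3/7 + 11/49*4/7 + 25/49*4/7 = 183/343
d_3 = (X=75/343, Y=85/343, Z=183/343)
  d_4[X] = 75/343*3/7 + 85/343*1/7 + 183/343*1/7 = 493/2401
  d_4[Y] = 75/343*1/7 + 85/343*2/7 + 183/343*2/7 = 611/2401
  d_4[Z] = 75/343*3/7 + 85/343*4/7 + 183/343*4/7 = 1297/2401
d_4 = (X=493/2401, Y=611/2401, Z=1297/2401)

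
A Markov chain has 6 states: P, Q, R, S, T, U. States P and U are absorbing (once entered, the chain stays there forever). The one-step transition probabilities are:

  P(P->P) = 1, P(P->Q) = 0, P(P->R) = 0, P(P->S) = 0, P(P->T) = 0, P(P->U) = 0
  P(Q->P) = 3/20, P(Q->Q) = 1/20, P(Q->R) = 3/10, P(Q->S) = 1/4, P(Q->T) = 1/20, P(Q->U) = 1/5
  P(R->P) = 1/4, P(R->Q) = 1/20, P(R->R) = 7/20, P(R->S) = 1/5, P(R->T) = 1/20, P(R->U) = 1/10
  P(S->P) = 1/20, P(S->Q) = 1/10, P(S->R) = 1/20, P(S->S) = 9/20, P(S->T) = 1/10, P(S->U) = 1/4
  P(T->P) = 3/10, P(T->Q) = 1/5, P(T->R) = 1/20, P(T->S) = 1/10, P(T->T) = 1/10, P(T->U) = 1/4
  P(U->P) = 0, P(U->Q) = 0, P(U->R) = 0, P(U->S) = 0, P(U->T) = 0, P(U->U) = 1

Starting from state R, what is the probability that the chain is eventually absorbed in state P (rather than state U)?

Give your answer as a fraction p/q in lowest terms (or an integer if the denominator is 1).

Let a_i = P(absorbed in P | start in state i).
Boundary conditions: a_P = 1, a_U = 0.
For each transient state i, a_i = sum_j P(i->j) * a_j:
  a_Q = 3/20*a_P + 1/20*a_Q + 3/10*a_R + 1/4*a_S + 1/20*a_T + 1/5*a_U
  a_R = 1/4*a_P + 1/20*a_Q + 7/20*a_R + 1/5*a_S + 1/20*a_T + 1/10*a_U
  a_S = 1/20*a_P + 1/10*a_Q + 1/20*a_R + 9/20*a_S + 1/10*a_T + 1/4*a_U
  a_T = 3/10*a_P + 1/5*a_Q + 1/20*a_R + 1/10*a_S + 1/10*a_T + 1/4*a_U

Substituting a_P = 1 and a_U = 0, rearrange to (I - Q) a = r where r[i] = P(i -> P):
  [19/20, -3/10, -1/4, -1/20] . (a_Q, a_R, a_S, a_T) = 3/20
  [-1/20, 13/20, -1/5, -1/20] . (a_Q, a_R, a_S, a_T) = 1/4
  [-1/10, -1/20, 11/20, -1/10] . (a_Q, a_R, a_S, a_T) = 1/20
  [-1/5, -1/20, -1/10, 9/10] . (a_Q, a_R, a_S, a_T) = 3/10

Solving yields:
  a_Q = 17639/40044
  a_R = 11063/20022
  a_S = 2079/6674
  a_T = 19883/40044

Starting state is R, so the absorption probability is a_R = 11063/20022.

Answer: 11063/20022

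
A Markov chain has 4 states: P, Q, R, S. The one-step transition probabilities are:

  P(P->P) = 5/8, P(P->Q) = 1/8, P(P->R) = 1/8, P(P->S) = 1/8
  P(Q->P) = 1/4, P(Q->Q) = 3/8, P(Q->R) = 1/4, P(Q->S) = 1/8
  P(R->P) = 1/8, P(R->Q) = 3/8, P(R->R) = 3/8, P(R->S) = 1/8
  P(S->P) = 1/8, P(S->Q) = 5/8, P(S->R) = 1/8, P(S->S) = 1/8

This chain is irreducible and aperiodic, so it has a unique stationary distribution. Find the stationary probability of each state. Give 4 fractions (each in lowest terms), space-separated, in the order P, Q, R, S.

Answer: 45/136 11/34 15/68 1/8

Derivation:
The stationary distribution satisfies pi = pi * P, i.e.:
  pi_P = 5/8*pi_P + 1/4*pi_Q + 1/8*pi_R + 1/8*pi_S
  pi_Q = 1/8*pi_P + 3/8*pi_Q + 3/8*pi_R + 5/8*pi_S
  pi_R = 1/8*pi_P + 1/4*pi_Q + 3/8*pi_R + 1/8*pi_S
  pi_S = 1/8*pi_P + 1/8*pi_Q + 1/8*pi_R + 1/8*pi_S
with normalization: pi_P + pi_Q + pi_R + pi_S = 1.

Using the first 3 balance equations plus normalization, the linear system A*pi = b is:
  [-3/8, 1/4, 1/8, 1/8] . pi = 0
  [1/8, -5/8, 3/8, 5/8] . pi = 0
  [1/8, 1/4, -5/8, 1/8] . pi = 0
  [1, 1, 1, 1] . pi = 1

Solving yields:
  pi_P = 45/136
  pi_Q = 11/34
  pi_R = 15/68
  pi_S = 1/8

Verification (pi * P):
  45/136*5/8 + 11/34*1/4 + 15/68*1/8 + 1/8*1/8 = 45/136 = pi_P  (ok)
  45/136*1/8 + 11/34*3/8 + 15/68*3/8 + 1/8*5/8 = 11/34 = pi_Q  (ok)
  45/136*1/8 + 11/34*1/4 + 15/68*3/8 + 1/8*1/8 = 15/68 = pi_R  (ok)
  45/136*1/8 + 11/34*1/8 + 15/68*1/8 + 1/8*1/8 = 1/8 = pi_S  (ok)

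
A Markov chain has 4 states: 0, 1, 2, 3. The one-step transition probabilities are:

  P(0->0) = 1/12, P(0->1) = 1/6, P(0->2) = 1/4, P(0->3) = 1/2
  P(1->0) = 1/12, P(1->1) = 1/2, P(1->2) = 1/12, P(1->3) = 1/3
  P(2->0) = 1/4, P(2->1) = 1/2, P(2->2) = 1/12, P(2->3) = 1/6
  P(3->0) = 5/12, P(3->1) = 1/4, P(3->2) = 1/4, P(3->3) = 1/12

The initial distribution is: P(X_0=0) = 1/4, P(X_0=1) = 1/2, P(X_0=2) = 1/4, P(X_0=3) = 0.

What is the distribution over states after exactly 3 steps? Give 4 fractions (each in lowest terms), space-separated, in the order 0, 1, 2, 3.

Answer: 167/864 79/216 139/864 121/432

Derivation:
Propagating the distribution step by step (d_{t+1} = d_t * P):
d_0 = (0=1/4, 1=1/2, 2=1/4, 3=0)
  d_1[0] = 1/4*1/12 + 1/2*1/12 + 1/4*1/4 + 0*5/12 = 1/8
  d_1[1] = 1/4*1/6 + 1/2*1/2 + 1/4*1/2 + 0*1/4 = 5/12
  d_1[2] = 1/4*1/4 + 1/2*1/12 + 1/4*1/12 + 0*1/4 = 1/8
  d_1[3] = 1/4*1/2 + 1/2*1/3 + 1/4*1/6 + 0*1/12 = 1/3
d_1 = (0=1/8, 1=5/12, 2=1/8, 3=1/3)
  d_2[0] = 1/8*1/12 + 5/12*1/12 + 1/8*1/4 + 1/3*5/12 = 31/144
  d_2[1] = 1/8*1/6 + 5/12*1/2 + 1/8*1/2 + 1/3*1/4 = 3/8
  d_2[2] = 1/8*1/4 + 5/12*1/12 + 1/8*1/12 + 1/3*1/4 = 23/144
  d_2[3] = 1/8*1/2 + 5/12*1/3 + 1/8*1/6 + 1/3*1/12 = 1/4
d_2 = (0=31/144, 1=3/8, 2=23/144, 3=1/4)
  d_3[0] = 31/144*1/12 + 3/8*1/12 + 23/144*1/4 + 1/4*5/12 = 167/864
  d_3[1] = 31/144*1/6 + 3/8*1/2 + 23/144*1/2 + 1/4*1/4 = 79/216
  d_3[2] = 31/144*1/4 + 3/8*1/12 + 23/144*1/12 + 1/4*1/4 = 139/864
  d_3[3] = 31/144*1/2 + 3/8*1/3 + 23/144*1/6 + 1/4*1/12 = 121/432
d_3 = (0=167/864, 1=79/216, 2=139/864, 3=121/432)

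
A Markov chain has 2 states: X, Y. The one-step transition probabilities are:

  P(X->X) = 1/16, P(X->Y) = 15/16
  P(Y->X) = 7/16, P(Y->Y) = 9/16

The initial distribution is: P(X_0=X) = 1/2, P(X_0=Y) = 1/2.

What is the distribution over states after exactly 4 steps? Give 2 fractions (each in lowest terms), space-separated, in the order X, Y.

Propagating the distribution step by step (d_{t+1} = d_t * P):
d_0 = (X=1/2, Y=1/2)
  d_1[X] = 1/2*1/16 + 1/2*7/16 = 1/4
  d_1[Y] = 1/2*15/16 + 1/2*9/16 = 3/4
d_1 = (X=1/4, Y=3/4)
  d_2[X] = 1/4*1/16 + 3/4*7/16 = 11/32
  d_2[Y] = 1/4*15/16 + 3/4*9/16 = 21/32
d_2 = (X=11/32, Y=21/32)
  d_3[X] = 11/32*1/16 + 21/32*7/16 = 79/256
  d_3[Y] = 11/32*15/16 + 21/32*9/16 = 177/256
d_3 = (X=79/256, Y=177/256)
  d_4[X] = 79/256*1/16 + 177/256*7/16 = 659/2048
  d_4[Y] = 79/256*15/16 + 177/256*9/16 = 1389/2048
d_4 = (X=659/2048, Y=1389/2048)

Answer: 659/2048 1389/2048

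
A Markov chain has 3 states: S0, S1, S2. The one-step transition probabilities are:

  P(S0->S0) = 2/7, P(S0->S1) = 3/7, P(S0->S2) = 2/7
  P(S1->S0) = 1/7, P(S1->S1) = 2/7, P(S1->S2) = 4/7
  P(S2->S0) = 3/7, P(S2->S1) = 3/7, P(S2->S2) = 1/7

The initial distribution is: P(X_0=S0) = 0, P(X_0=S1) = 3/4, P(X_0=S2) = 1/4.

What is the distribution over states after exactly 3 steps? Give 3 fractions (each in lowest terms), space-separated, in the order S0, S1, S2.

Answer: 27/98 513/1372 481/1372

Derivation:
Propagating the distribution step by step (d_{t+1} = d_t * P):
d_0 = (S0=0, S1=3/4, S2=1/4)
  d_1[S0] = 0*2/7 + 3/4*1/7 + 1/4*3/7 = 3/14
  d_1[S1] = 0*3/7 + 3/4*2/7 + 1/4*3/7 = 9/28
  d_1[S2] = 0*2/7 + 3/4*4/7 + 1/4*1/7 = 13/28
d_1 = (S0=3/14, S1=9/28, S2=13/28)
  d_2[S0] = 3/14*2/7 + 9/28*1/7 + 13/28*3/7 = 15/49
  d_2[S1] = 3/14*3/7 + 9/28*2/7 + 13/28*3/7 = 75/196
  d_2[S2] = 3/14*2/7 + 9/28*4/7 + 13/28*1/7 = 61/196
d_2 = (S0=15/49, S1=75/196, S2=61/196)
  d_3[S0] = 15/49*2/7 + 75/196*1/7 + 61/196*3/7 = 27/98
  d_3[S1] = 15/49*3/7 + 75/196*2/7 + 61/196*3/7 = 513/1372
  d_3[S2] = 15/49*2/7 + 75/196*4/7 + 61/196*1/7 = 481/1372
d_3 = (S0=27/98, S1=513/1372, S2=481/1372)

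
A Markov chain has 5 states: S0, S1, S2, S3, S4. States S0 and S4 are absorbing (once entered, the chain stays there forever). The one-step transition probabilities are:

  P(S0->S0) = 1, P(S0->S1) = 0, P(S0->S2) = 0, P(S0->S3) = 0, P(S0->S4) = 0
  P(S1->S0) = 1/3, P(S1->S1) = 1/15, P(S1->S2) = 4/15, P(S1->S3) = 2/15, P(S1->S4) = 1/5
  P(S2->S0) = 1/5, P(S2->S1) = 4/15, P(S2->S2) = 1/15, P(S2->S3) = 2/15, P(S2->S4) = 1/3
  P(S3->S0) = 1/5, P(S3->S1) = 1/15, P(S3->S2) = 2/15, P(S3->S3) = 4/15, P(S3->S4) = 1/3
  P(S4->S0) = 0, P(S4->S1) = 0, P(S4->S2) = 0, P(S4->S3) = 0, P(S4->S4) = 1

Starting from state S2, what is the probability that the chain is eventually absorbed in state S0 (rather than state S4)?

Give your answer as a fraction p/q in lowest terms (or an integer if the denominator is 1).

Answer: 397/936

Derivation:
Let a_i = P(absorbed in S0 | start in state i).
Boundary conditions: a_S0 = 1, a_S4 = 0.
For each transient state i, a_i = sum_j P(i->j) * a_j:
  a_S1 = 1/3*a_S0 + 1/15*a_S1 + 4/15*a_S2 + 2/15*a_S3 + 1/5*a_S4
  a_S2 = 1/5*a_S0 + 4/15*a_S1 + 1/15*a_S2 + 2/15*a_S3 + 1/3*a_S4
  a_S3 = 1/5*a_S0 + 1/15*a_S1 + 2/15*a_S2 + 4/15*a_S3 + 1/3*a_S4

Substituting a_S0 = 1 and a_S4 = 0, rearrange to (I - Q) a = r where r[i] = P(i -> S0):
  [14/15, -4/15, -2/15] . (a_S1, a_S2, a_S3) = 1/3
  [-4/15, 14/15, -2/15] . (a_S1, a_S2, a_S3) = 1/5
  [-1/15, -2/15, 11/15] . (a_S1, a_S2, a_S3) = 1/5

Solving yields:
  a_S1 = 167/312
  a_S2 = 397/936
  a_S3 = 373/936

Starting state is S2, so the absorption probability is a_S2 = 397/936.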